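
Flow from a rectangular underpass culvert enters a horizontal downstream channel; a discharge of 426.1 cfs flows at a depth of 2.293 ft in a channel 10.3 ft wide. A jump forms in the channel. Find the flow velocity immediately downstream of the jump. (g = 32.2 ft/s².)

V₂ = 7.185 ft/s

q = Q/b = 426.1/10.3 = 41.37 ft²/s; V₁ = q/y₁ = 18.04 ft/s. Fr₁ = V₁/√(g·y₁) = 2.100.
From the momentum equation for a rectangular channel, y₂/y₁ = ½[√(1 + 8Fr₁²) − 1] = ½[√36.267 − 1] = 2.511.
y₂ = 2.511 × 2.293 = 5.758 ft.
V₂ = q/y₂ = 41.37/5.758 = 7.185 ft/s.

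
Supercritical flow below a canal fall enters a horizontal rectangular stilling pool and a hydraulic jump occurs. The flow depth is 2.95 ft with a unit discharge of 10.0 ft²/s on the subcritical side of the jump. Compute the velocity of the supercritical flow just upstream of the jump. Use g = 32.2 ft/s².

V₁ = 16.8 ft/s

V₂ = q/y₂ = 10.0/2.95 = 3.39 ft/s; Fr₂ = V₂/√(g·y₂) = 0.348.
The Bélanger relation is symmetric: y₁/y₂ = ½[√(1 + 8Fr₂²) − 1] = ½[√1.968 − 1] = 0.201.
y₁ = 0.201 × 2.95 = 0.594 ft.
V₁ = q/y₁ = 10.0/0.594 = 16.8 ft/s.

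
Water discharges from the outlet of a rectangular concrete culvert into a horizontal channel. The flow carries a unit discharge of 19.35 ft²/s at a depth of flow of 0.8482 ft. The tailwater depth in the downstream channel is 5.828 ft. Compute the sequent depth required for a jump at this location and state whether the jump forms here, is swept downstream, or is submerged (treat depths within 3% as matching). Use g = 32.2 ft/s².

V₁ = q/y₁ = 19.35/0.8482 = 22.81 ft/s. Fr₁ = V₁/√(g·y₁) = 22.81/√(32.2×0.8482) = 4.365.
From the momentum equation for a rectangular channel, y₂/y₁ = ½[√(1 + 8Fr₁²) − 1] = ½[√153.44 − 1] = 5.694.
y₂ = 5.694 × 0.8482 = 4.829 ft.
Tailwater y_tw = 5.828 ft: y_tw > y₂, so the jump is submerged.

y₂ = 4.829 ft; the jump is submerged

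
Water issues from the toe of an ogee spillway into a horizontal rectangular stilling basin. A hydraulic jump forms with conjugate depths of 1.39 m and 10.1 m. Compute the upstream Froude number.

For a rectangular channel the momentum equation gives q² = ½·g·y₁·y₂·(y₁ + y₂) = ½×9.81×1.39×10.1×11.5 = 791.
q = √791 = 28.1 m²/s.
V₁ = q/y₁ = 20.2 m/s; Fr₁ = V₁/√(g·y₁) = 5.48.

Fr₁ = 5.48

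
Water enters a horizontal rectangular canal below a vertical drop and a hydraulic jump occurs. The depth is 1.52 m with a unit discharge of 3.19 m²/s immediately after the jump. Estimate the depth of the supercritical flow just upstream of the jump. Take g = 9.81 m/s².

y₁ = 0.634 m

V₂ = q/y₂ = 3.19/1.52 = 2.10 m/s; Fr₂ = V₂/√(g·y₂) = 0.543.
Since the conjugate-depth ratio holds either way, y₁/y₂ = ½[√(1 + 8Fr₂²) − 1] = ½[√3.363 − 1] = 0.417.
y₁ = 0.417 × 1.52 = 0.634 m.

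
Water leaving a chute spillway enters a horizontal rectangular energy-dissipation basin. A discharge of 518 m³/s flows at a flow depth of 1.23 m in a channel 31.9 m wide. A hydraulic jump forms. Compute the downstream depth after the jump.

y₂ = 6.02 m

q = Q/b = 518/31.9 = 16.2 m²/s; V₁ = q/y₁ = 13.2 m/s. Fr₁ = V₁/√(g·y₁) = 3.80.
By Bélanger, y₂/y₁ = ½[√(1 + 8Fr₁²) − 1] = ½[√116.6 − 1] = 4.90.
y₂ = 4.90 × 1.23 = 6.02 m.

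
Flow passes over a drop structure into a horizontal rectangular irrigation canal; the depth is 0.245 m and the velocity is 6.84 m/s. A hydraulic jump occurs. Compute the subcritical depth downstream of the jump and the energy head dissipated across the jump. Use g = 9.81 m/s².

Fr₁ = V₁/√(g·y₁) = 6.84/√(9.81×0.245) = 4.41.
From the momentum equation for a rectangular channel, y₂/y₁ = ½[√(1 + 8Fr₁²) − 1] = ½[√156.7 − 1] = 5.76.
y₂ = 5.76 × 0.245 = 1.41 m.
q = V₁·y₁ = 6.84 × 0.245 = 1.68 m²/s. V₂ = q/y₂ = 1.68/1.41 = 1.19 m/s. E₁ = y₁ + V₁²/2g = 2.63 m; E₂ = y₂ + V₂²/2g = 1.48 m. ΔE = E₁ − E₂ = 1.15 m.

y₂ = 1.41 m; ΔE = 1.15 m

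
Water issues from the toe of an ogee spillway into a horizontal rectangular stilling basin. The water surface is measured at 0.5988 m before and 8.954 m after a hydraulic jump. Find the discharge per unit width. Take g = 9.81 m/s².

For a rectangular channel the momentum equation gives q² = ½·g·y₁·y₂·(y₁ + y₂) = ½×9.81×0.5988×8.954×9.553 = 251.2.
q = √251.2 = 15.85 m²/s.

q = 15.85 m²/s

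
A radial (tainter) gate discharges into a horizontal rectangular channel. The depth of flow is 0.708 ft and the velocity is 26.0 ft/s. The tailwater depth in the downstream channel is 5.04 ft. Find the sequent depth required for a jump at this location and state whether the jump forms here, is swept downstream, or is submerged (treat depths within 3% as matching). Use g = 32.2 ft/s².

y₂ = 5.11 ft; the jump forms here

Fr₁ = V₁/√(g·y₁) = 26.0/√(32.2×0.708) = 5.45.
Bélanger equation: y₂/y₁ = ½[√(1 + 8Fr₁²) − 1] = ½[√238.2 − 1] = 7.22.
y₂ = 7.22 × 0.708 = 5.11 ft.
Tailwater y_tw = 5.04 ft: y_tw ≈ y₂, so the jump forms here.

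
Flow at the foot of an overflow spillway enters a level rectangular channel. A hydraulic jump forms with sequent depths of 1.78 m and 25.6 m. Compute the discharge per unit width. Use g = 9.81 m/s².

For a rectangular channel the momentum equation gives q² = ½·g·y₁·y₂·(y₁ + y₂) = ½×9.81×1.78×25.6×27.4 = 6120.
q = √6120 = 78.2 m²/s.

q = 78.2 m²/s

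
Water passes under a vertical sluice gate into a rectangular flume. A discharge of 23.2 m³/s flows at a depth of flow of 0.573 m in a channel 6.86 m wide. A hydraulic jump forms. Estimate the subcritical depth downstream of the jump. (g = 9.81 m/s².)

y₂ = 1.75 m

q = Q/b = 23.2/6.86 = 3.38 m²/s; V₁ = q/y₁ = 5.90 m/s. Fr₁ = V₁/√(g·y₁) = 2.49.
By Bélanger, y₂/y₁ = ½[√(1 + 8Fr₁²) − 1] = ½[√50.58 − 1] = 3.06.
y₂ = 3.06 × 0.573 = 1.75 m.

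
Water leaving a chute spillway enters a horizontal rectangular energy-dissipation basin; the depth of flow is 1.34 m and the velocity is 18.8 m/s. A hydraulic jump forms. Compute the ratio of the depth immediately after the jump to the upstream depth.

Fr₁ = V₁/√(g·y₁) = 18.8/√(9.81×1.34) = 5.19.
Conjugate-depth relation: y₂/y₁ = ½[√(1 + 8Fr₁²) − 1] = ½[√216.1 − 1] = 6.85.

y₂/y₁ = 6.85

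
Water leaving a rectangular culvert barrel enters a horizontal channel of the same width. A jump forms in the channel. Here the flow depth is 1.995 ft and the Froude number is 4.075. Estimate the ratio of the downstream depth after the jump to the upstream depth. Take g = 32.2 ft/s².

Fr₁ = 4.075 (given).
Sequent-depth ratio: y₂/y₁ = ½[√(1 + 8Fr₁²) − 1] = ½[√133.84 − 1] = 5.285.

y₂/y₁ = 5.285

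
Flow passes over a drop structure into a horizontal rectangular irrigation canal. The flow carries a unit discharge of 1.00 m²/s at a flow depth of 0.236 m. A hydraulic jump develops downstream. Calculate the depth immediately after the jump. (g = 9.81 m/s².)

y₂ = 0.819 m

V₁ = q/y₁ = 1.00/0.236 = 4.24 m/s. Fr₁ = V₁/√(g·y₁) = 4.24/√(9.81×0.236) = 2.78.
By Bélanger, y₂/y₁ = ½[√(1 + 8Fr₁²) − 1] = ½[√63.04 − 1] = 3.47.
y₂ = 3.47 × 0.236 = 0.819 m.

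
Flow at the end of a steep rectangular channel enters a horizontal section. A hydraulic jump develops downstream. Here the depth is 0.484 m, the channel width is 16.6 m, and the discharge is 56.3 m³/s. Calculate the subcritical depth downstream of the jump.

y₂ = 1.97 m

q = Q/b = 56.3/16.6 = 3.39 m²/s; V₁ = q/y₁ = 7.01 m/s. Fr₁ = V₁/√(g·y₁) = 3.22.
Sequent-depth ratio: y₂/y₁ = ½[√(1 + 8Fr₁²) − 1] = ½[√83.73 − 1] = 4.08.
y₂ = 4.08 × 0.484 = 1.97 m.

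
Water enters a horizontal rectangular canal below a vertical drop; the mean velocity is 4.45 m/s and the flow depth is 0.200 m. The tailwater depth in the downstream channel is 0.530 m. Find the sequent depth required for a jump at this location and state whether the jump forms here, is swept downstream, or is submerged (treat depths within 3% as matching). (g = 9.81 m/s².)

Fr₁ = V₁/√(g·y₁) = 4.45/√(9.81×0.200) = 3.18.
Bélanger equation: y₂/y₁ = ½[√(1 + 8Fr₁²) − 1] = ½[√81.74 − 1] = 4.02.
y₂ = 4.02 × 0.200 = 0.804 m.
Tailwater y_tw = 0.530 m: y_tw < y₂, so the jump is swept downstream.

y₂ = 0.804 m; the jump is swept downstream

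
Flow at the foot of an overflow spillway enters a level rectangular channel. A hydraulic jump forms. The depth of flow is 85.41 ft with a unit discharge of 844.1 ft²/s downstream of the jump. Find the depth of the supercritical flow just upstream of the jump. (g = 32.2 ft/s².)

y₁ = 5.688 ft

V₂ = q/y₂ = 844.1/85.41 = 9.883 ft/s; Fr₂ = V₂/√(g·y₂) = 0.1885.
The Bélanger relation is symmetric: y₁/y₂ = ½[√(1 + 8Fr₂²) − 1] = ½[√1.2841 − 1] = 0.06659.
y₁ = 0.06659 × 85.41 = 5.688 ft.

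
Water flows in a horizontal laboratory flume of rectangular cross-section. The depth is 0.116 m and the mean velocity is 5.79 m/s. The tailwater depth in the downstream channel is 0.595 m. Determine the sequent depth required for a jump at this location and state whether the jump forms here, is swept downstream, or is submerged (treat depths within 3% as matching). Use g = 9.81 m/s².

y₂ = 0.834 m; the jump is swept downstream

Fr₁ = V₁/√(g·y₁) = 5.79/√(9.81×0.116) = 5.43.
Bélanger equation: y₂/y₁ = ½[√(1 + 8Fr₁²) − 1] = ½[√236.7 − 1] = 7.19.
y₂ = 7.19 × 0.116 = 0.834 m.
Tailwater y_tw = 0.595 m: y_tw < y₂, so the jump is swept downstream.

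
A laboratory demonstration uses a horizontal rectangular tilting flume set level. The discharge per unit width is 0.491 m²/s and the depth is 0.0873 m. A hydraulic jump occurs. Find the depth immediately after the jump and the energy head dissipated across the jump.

V₁ = q/y₁ = 0.491/0.0873 = 5.62 m/s. Fr₁ = V₁/√(g·y₁) = 5.62/√(9.81×0.0873) = 6.08.
By Bélanger, y₂/y₁ = ½[√(1 + 8Fr₁²) − 1] = ½[√296.5 − 1] = 8.11.
y₂ = 8.11 × 0.0873 = 0.708 m.
Head loss: ΔE = (y₂ − y₁)³/(4y₁y₂) = (0.708 − 0.0873)³/(4×0.0873×0.708) = 0.239/0.247 = 0.967 m.

y₂ = 0.708 m; ΔE = 0.967 m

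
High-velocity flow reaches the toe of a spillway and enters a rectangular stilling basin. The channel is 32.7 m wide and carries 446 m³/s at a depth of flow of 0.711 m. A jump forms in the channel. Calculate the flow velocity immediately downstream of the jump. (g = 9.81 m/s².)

V₂ = 1.96 m/s

q = Q/b = 446/32.7 = 13.6 m²/s; V₁ = q/y₁ = 19.2 m/s. Fr₁ = V₁/√(g·y₁) = 7.26.
From the momentum equation for a rectangular channel, y₂/y₁ = ½[√(1 + 8Fr₁²) − 1] = ½[√423.1 − 1] = 9.78.
y₂ = 9.78 × 0.711 = 6.96 m.
V₂ = q/y₂ = 13.6/6.96 = 1.96 m/s.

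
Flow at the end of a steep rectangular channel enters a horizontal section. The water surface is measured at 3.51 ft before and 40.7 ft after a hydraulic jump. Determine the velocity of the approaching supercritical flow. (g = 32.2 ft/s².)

For a rectangular channel the momentum equation gives q² = ½·g·y₁·y₂·(y₁ + y₂) = ½×32.2×3.51×40.7×44.2 = 101683.
q = √101683 = 319 ft²/s.
V₁ = q/y₁ = 319/3.51 = 90.8 ft/s.

V₁ = 90.8 ft/s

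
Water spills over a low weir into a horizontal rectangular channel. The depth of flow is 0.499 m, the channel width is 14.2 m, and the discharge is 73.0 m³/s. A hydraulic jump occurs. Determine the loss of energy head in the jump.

ΔE = 2.72 m

q = Q/b = 73.0/14.2 = 5.14 m²/s; V₁ = q/y₁ = 10.3 m/s. Fr₁ = V₁/√(g·y₁) = 4.66.
Conjugate-depth relation: y₂/y₁ = ½[√(1 + 8Fr₁²) − 1] = ½[√174.5 − 1] = 6.10.
y₂ = 6.10 × 0.499 = 3.05 m.
V₂ = q/y₂ = 5.14/3.05 = 1.69 m/s. E₁ = y₁ + V₁²/2g = 5.91 m; E₂ = y₂ + V₂²/2g = 3.19 m. ΔE = E₁ − E₂ = 2.72 m.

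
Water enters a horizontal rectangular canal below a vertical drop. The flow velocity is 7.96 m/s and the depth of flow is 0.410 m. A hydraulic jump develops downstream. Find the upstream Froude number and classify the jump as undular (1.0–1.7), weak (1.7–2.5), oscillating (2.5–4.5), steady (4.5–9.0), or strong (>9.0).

Fr₁ = 3.97; oscillating jump

Fr₁ = V₁/√(g·y₁) = 7.96/√(9.81×0.410) = 3.97.
Fr₁ = 3.97 lies in the oscillating range.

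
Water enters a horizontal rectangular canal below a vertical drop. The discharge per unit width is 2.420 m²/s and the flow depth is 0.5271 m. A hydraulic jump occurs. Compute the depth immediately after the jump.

y₂ = 1.264 m

V₁ = q/y₁ = 2.420/0.5271 = 4.591 m/s. Fr₁ = V₁/√(g·y₁) = 4.591/√(9.81×0.5271) = 2.019.
By Bélanger, y₂/y₁ = ½[√(1 + 8Fr₁²) − 1] = ½[√33.612 − 1] = 2.399.
y₂ = 2.399 × 0.5271 = 1.264 m.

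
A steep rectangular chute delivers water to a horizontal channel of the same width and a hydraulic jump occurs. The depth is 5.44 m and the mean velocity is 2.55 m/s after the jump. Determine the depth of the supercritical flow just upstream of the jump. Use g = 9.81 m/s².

y₁ = 1.10 m

Fr₂ = V₂/√(g·y₂) = 2.55/√(9.81×5.44) = 0.349.
Since the conjugate-depth ratio holds either way, y₁/y₂ = ½[√(1 + 8Fr₂²) − 1] = ½[√1.975 − 1] = 0.203.
y₁ = 0.203 × 5.44 = 1.10 m.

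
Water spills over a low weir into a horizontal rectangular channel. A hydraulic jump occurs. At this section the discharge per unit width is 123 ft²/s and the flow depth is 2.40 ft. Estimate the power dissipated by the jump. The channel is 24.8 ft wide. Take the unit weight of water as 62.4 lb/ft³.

P = 8266 hp

V₁ = q/y₁ = 123/2.40 = 51.2 ft/s. Fr₁ = V₁/√(g·y₁) = 51.2/√(32.2×2.40) = 5.83.
Bélanger equation: y₂/y₁ = ½[√(1 + 8Fr₁²) − 1] = ½[√272.9 − 1] = 7.76.
y₂ = 7.76 × 2.40 = 18.6 ft.
V₂ = q/y₂ = 123/18.6 = 6.60 ft/s. E₁ = y₁ + V₁²/2g = 43.2 ft; E₂ = y₂ + V₂²/2g = 19.3 ft. ΔE = E₁ − E₂ = 23.9 ft.
Q = q·b = 123 × 24.8 = 3050 cfs. P = γ·Q·ΔE/550 = 62.4 × 3050 × 23.9 / 550 = 8266 hp.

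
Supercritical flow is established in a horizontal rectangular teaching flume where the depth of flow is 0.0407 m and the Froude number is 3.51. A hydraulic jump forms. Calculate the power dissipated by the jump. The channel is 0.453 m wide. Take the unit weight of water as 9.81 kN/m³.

Fr₁ = 3.51 (given).
By Bélanger, y₂/y₁ = ½[√(1 + 8Fr₁²) − 1] = ½[√99.56 − 1] = 4.49.
y₂ = 4.49 × 0.0407 = 0.183 m.
V₁ = Fr₁·√(g·y₁) = 3.51×√(9.81×0.0407) = 2.22 m/s; q = V₁·y₁ = 0.0903 m²/s. V₂ = q/y₂ = 0.0903/0.183 = 0.494 m/s. E₁ = y₁ + V₁²/2g = 0.291 m; E₂ = y₂ + V₂²/2g = 0.195 m. ΔE = E₁ − E₂ = 0.0963 m.
Q = q·b = 0.0903 × 0.453 = 0.0409 m³/s. P = γ·Q·ΔE = 9.81 × 0.0409 × 0.0963 = 0.0386 kW.

P = 0.0386 kW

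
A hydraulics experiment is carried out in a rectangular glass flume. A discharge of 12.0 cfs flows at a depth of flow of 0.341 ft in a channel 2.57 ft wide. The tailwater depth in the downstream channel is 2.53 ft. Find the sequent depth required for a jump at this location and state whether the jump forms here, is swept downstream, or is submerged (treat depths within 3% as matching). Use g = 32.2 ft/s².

q = Q/b = 12.0/2.57 = 4.67 ft²/s; V₁ = q/y₁ = 13.7 ft/s. Fr₁ = V₁/√(g·y₁) = 4.13.
From the momentum equation for a rectangular channel, y₂/y₁ = ½[√(1 + 8Fr₁²) − 1] = ½[√137.6 − 1] = 5.37.
y₂ = 5.37 × 0.341 = 1.83 ft.
Tailwater y_tw = 2.53 ft: y_tw > y₂, so the jump is submerged.

y₂ = 1.83 ft; the jump is submerged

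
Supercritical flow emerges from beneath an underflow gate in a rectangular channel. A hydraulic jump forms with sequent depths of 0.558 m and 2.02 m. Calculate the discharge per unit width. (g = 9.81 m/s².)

For a rectangular channel the momentum equation gives q² = ½·g·y₁·y₂·(y₁ + y₂) = ½×9.81×0.558×2.02×2.58 = 14.3.
q = √14.3 = 3.78 m²/s.

q = 3.78 m²/s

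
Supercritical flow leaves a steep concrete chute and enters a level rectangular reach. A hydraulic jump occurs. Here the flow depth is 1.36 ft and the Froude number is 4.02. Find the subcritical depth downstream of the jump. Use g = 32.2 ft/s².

y₂ = 7.08 ft

Fr₁ = 4.02 (given).
Sequent-depth ratio: y₂/y₁ = ½[√(1 + 8Fr₁²) − 1] = ½[√130.3 − 1] = 5.21.
y₂ = 5.21 × 1.36 = 7.08 ft.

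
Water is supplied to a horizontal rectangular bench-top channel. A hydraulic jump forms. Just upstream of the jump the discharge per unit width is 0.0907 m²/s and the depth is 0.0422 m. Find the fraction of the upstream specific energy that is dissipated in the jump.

ΔE/E₁ = 0.307 (30.7%)

V₁ = q/y₁ = 0.0907/0.0422 = 2.15 m/s. Fr₁ = V₁/√(g·y₁) = 2.15/√(9.81×0.0422) = 3.34.
Conjugate-depth relation: y₂/y₁ = ½[√(1 + 8Fr₁²) − 1] = ½[√90.27 − 1] = 4.25.
y₂ = 4.25 × 0.0422 = 0.179 m.
E₁ = y₁ + V₁²/2g = 0.278 m. ΔE = (y₂ − y₁)³/(4y₁y₂) = 0.0852 m. ΔE/E₁ = 0.0852/0.278 = 0.307.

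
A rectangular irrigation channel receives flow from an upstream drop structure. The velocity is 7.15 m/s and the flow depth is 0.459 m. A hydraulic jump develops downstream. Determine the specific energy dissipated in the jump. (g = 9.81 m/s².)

Fr₁ = V₁/√(g·y₁) = 7.15/√(9.81×0.459) = 3.37.
Bélanger equation: y₂/y₁ = ½[√(1 + 8Fr₁²) − 1] = ½[√91.83 − 1] = 4.29.
y₂ = 4.29 × 0.459 = 1.97 m.
q = V₁·y₁ = 7.15 × 0.459 = 3.28 m²/s. V₂ = q/y₂ = 3.28/1.97 = 1.67 m/s. E₁ = y₁ + V₁²/2g = 3.06 m; E₂ = y₂ + V₂²/2g = 2.11 m. ΔE = E₁ − E₂ = 0.953 m.

ΔE = 0.953 m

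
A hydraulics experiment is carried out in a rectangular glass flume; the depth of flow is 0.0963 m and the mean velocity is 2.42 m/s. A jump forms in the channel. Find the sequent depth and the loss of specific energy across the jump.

y₂ = 0.294 m; ΔE = 0.0685 m

Fr₁ = V₁/√(g·y₁) = 2.42/√(9.81×0.0963) = 2.49.
From the momentum equation for a rectangular channel, y₂/y₁ = ½[√(1 + 8Fr₁²) − 1] = ½[√50.59 − 1] = 3.06.
y₂ = 3.06 × 0.0963 = 0.294 m.
q = V₁·y₁ = 2.42 × 0.0963 = 0.233 m²/s. V₂ = q/y₂ = 0.233/0.294 = 0.792 m/s. E₁ = y₁ + V₁²/2g = 0.395 m; E₂ = y₂ + V₂²/2g = 0.326 m. ΔE = E₁ − E₂ = 0.0685 m.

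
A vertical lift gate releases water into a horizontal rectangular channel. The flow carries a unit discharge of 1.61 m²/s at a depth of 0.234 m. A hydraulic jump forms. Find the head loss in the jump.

ΔE = 1.19 m

V₁ = q/y₁ = 1.61/0.234 = 6.88 m/s. Fr₁ = V₁/√(g·y₁) = 6.88/√(9.81×0.234) = 4.54.
Sequent-depth ratio: y₂/y₁ = ½[√(1 + 8Fr₁²) − 1] = ½[√166.0 − 1] = 5.94.
y₂ = 5.94 × 0.234 = 1.39 m.
Head loss: ΔE = (y₂ − y₁)³/(4y₁y₂) = (1.39 − 0.234)³/(4×0.234×1.39) = 1.55/1.30 = 1.19 m.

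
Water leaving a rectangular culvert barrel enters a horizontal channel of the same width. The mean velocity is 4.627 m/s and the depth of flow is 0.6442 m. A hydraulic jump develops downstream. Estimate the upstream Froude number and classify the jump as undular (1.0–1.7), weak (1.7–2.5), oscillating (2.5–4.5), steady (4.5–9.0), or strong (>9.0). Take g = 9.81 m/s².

Fr₁ = V₁/√(g·y₁) = 4.627/√(9.81×0.6442) = 1.841.
Fr₁ = 1.841 lies in the weak range.

Fr₁ = 1.841; weak jump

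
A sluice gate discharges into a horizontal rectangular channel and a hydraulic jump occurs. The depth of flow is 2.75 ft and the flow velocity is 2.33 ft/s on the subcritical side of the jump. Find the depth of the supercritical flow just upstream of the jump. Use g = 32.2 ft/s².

Fr₂ = V₂/√(g·y₂) = 2.33/√(32.2×2.75) = 0.248.
From the momentum equation (using Fr₂), y₁/y₂ = ½[√(1 + 8Fr₂²) − 1] = ½[√1.490 − 1] = 0.110.
y₁ = 0.110 × 2.75 = 0.304 ft.

y₁ = 0.304 ft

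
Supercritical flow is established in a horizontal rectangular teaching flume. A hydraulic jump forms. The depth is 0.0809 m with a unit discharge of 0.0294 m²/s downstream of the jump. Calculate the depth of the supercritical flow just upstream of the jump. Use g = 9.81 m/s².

V₂ = q/y₂ = 0.0294/0.0809 = 0.363 m/s; Fr₂ = V₂/√(g·y₂) = 0.408.
Applying the sequent-depth relation in reverse, y₁/y₂ = ½[√(1 + 8Fr₂²) − 1] = ½[√2.331 − 1] = 0.263.
y₁ = 0.263 × 0.0809 = 0.0213 m.

y₁ = 0.0213 m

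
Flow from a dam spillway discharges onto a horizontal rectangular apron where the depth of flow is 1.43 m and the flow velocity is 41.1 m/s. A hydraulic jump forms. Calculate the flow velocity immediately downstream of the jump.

V₂ = 2.74 m/s

Fr₁ = V₁/√(g·y₁) = 41.1/√(9.81×1.43) = 11.0.
Conjugate-depth relation: y₂/y₁ = ½[√(1 + 8Fr₁²) − 1] = ½[√964.3 − 1] = 15.0.
y₂ = 15.0 × 1.43 = 21.5 m.
q = V₁·y₁ = 41.1 × 1.43 = 58.8 m²/s.
V₂ = q/y₂ = 58.8/21.5 = 2.74 m/s.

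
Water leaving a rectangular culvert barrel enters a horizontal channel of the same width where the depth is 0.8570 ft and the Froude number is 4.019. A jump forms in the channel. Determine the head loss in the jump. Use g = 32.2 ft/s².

Fr₁ = 4.019 (given).
From the momentum equation for a rectangular channel, y₂/y₁ = ½[√(1 + 8Fr₁²) − 1] = ½[√130.22 − 1] = 5.206.
y₂ = 5.206 × 0.8570 = 4.461 ft.
V₁ = Fr₁·√(g·y₁) = 4.019×√(32.2×0.8570) = 21.11 ft/s; q = V₁·y₁ = 18.09 ft²/s. V₂ = q/y₂ = 18.09/4.461 = 4.056 ft/s. E₁ = y₁ + V₁²/2g = 7.778 ft; E₂ = y₂ + V₂²/2g = 4.717 ft. ΔE = E₁ − E₂ = 3.062 ft.

ΔE = 3.062 ft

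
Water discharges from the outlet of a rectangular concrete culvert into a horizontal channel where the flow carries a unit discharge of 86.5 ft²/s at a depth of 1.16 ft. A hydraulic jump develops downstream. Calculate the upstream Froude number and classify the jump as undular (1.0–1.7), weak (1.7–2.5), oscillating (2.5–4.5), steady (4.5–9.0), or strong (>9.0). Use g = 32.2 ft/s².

V₁ = q/y₁ = 86.5/1.16 = 74.6 ft/s. Fr₁ = V₁/√(g·y₁) = 74.6/√(32.2×1.16) = 12.2.
Fr₁ = 12.2 lies in the strong range.

Fr₁ = 12.2; strong jump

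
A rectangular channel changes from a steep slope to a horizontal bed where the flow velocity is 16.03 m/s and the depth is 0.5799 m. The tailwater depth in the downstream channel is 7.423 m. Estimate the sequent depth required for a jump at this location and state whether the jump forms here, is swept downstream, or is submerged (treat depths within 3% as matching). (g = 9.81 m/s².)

Fr₁ = V₁/√(g·y₁) = 16.03/√(9.81×0.5799) = 6.721.
Bélanger equation: y₂/y₁ = ½[√(1 + 8Fr₁²) − 1] = ½[√362.36 − 1] = 9.018.
y₂ = 9.018 × 0.5799 = 5.229 m.
Tailwater y_tw = 7.423 m: y_tw > y₂, so the jump is submerged.

y₂ = 5.229 m; the jump is submerged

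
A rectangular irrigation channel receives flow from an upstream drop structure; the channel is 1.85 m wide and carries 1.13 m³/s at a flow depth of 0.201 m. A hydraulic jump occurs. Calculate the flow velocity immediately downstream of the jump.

q = Q/b = 1.13/1.85 = 0.611 m²/s; V₁ = q/y₁ = 3.04 m/s. Fr₁ = V₁/√(g·y₁) = 2.16.
By Bélanger, y₂/y₁ = ½[√(1 + 8Fr₁²) − 1] = ½[√38.47 − 1] = 2.60.
y₂ = 2.60 × 0.201 = 0.523 m.
V₂ = q/y₂ = 0.611/0.523 = 1.17 m/s.

V₂ = 1.17 m/s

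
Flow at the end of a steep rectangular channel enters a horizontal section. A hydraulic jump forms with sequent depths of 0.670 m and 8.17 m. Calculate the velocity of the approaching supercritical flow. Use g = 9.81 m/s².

For a rectangular channel the momentum equation gives q² = ½·g·y₁·y₂·(y₁ + y₂) = ½×9.81×0.670×8.17×8.84 = 237.
q = √237 = 15.4 m²/s.
V₁ = q/y₁ = 15.4/0.670 = 23.0 m/s.

V₁ = 23.0 m/s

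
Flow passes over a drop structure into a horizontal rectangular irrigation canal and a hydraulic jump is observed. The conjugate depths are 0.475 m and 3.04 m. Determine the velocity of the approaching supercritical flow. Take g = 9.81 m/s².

For a rectangular channel the momentum equation gives q² = ½·g·y₁·y₂·(y₁ + y₂) = ½×9.81×0.475×3.04×3.52 = 24.9.
q = √24.9 = 4.99 m²/s.
V₁ = q/y₁ = 4.99/0.475 = 10.5 m/s.

V₁ = 10.5 m/s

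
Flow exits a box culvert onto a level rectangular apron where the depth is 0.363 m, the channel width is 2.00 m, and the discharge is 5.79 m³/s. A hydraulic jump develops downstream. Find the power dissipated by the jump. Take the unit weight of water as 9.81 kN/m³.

P = 85.3 kW

q = Q/b = 5.79/2.00 = 2.90 m²/s; V₁ = q/y₁ = 7.98 m/s. Fr₁ = V₁/√(g·y₁) = 4.23.
Bélanger equation: y₂/y₁ = ½[√(1 + 8Fr₁²) − 1] = ½[√143.9 − 1] = 5.50.
y₂ = 5.50 × 0.363 = 2.00 m.
Head loss: ΔE = (y₂ − y₁)³/(4y₁y₂) = (2.00 − 0.363)³/(4×0.363×2.00) = 4.35/2.90 = 1.50 m.
P = γ·Q·ΔE = 9.81 × 5.79 × 1.50 = 85.3 kW.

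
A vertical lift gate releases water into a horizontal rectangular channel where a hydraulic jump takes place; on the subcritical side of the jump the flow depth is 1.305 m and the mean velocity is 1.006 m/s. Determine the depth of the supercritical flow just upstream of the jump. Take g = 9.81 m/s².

y₁ = 0.1812 m

Fr₂ = V₂/√(g·y₂) = 1.006/√(9.81×1.305) = 0.2812.
Applying the sequent-depth relation in reverse, y₁/y₂ = ½[√(1 + 8Fr₂²) − 1] = ½[√1.6324 − 1] = 0.1388.
y₁ = 0.1388 × 1.305 = 0.1812 m.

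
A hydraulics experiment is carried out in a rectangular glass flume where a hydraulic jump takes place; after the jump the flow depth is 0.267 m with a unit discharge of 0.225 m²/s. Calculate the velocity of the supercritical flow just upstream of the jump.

V₁ = 2.16 m/s

V₂ = q/y₂ = 0.225/0.267 = 0.843 m/s; Fr₂ = V₂/√(g·y₂) = 0.521.
Since the conjugate-depth ratio holds either way, y₁/y₂ = ½[√(1 + 8Fr₂²) − 1] = ½[√3.169 − 1] = 0.390.
y₁ = 0.390 × 0.267 = 0.104 m.
V₁ = q/y₁ = 0.225/0.104 = 2.16 m/s.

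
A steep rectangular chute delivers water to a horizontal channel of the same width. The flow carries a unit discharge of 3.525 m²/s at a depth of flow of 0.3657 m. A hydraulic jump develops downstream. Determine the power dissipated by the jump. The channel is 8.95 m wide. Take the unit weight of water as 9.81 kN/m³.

V₁ = q/y₁ = 3.525/0.3657 = 9.639 m/s. Fr₁ = V₁/√(g·y₁) = 9.639/√(9.81×0.3657) = 5.089.
Bélanger equation: y₂/y₁ = ½[√(1 + 8Fr₁²) − 1] = ½[√208.19 − 1] = 6.714.
y₂ = 6.714 × 0.3657 = 2.455 m.
Head loss: ΔE = (y₂ − y₁)³/(4y₁y₂) = (2.455 − 0.3657)³/(4×0.3657×2.455) = 9.126/3.592 = 2.541 m.
Q = q·b = 3.525 × 8.95 = 31.55 m³/s. P = γ·Q·ΔE = 9.81 × 31.55 × 2.541 = 786.3 kW.

P = 786.3 kW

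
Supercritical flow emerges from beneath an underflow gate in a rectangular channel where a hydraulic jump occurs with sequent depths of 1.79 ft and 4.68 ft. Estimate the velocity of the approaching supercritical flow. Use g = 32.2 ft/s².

For a rectangular channel the momentum equation gives q² = ½·g·y₁·y₂·(y₁ + y₂) = ½×32.2×1.79×4.68×6.47 = 873.
q = √873 = 29.5 ft²/s.
V₁ = q/y₁ = 29.5/1.79 = 16.5 ft/s.

V₁ = 16.5 ft/s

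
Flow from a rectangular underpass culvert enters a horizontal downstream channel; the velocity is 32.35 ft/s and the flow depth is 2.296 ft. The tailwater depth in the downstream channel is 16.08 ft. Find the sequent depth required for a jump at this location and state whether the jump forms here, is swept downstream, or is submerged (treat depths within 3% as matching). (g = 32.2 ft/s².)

y₂ = 11.12 ft; the jump is submerged

Fr₁ = V₁/√(g·y₁) = 32.35/√(32.2×2.296) = 3.762.
By Bélanger, y₂/y₁ = ½[√(1 + 8Fr₁²) − 1] = ½[√114.24 − 1] = 4.844.
y₂ = 4.844 × 2.296 = 11.12 ft.
Tailwater y_tw = 16.08 ft: y_tw > y₂, so the jump is submerged.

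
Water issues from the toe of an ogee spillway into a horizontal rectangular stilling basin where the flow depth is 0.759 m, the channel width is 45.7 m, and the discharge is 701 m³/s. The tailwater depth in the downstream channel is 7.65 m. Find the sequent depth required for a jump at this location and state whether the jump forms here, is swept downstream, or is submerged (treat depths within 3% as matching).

q = Q/b = 701/45.7 = 15.3 m²/s; V₁ = q/y₁ = 20.2 m/s. Fr₁ = V₁/√(g·y₁) = 7.41.
Bélanger equation: y₂/y₁ = ½[√(1 + 8Fr₁²) − 1] = ½[√439.8 − 1] = 9.99.
y₂ = 9.99 × 0.759 = 7.58 m.
Tailwater y_tw = 7.65 m: y_tw ≈ y₂, so the jump forms here.

y₂ = 7.58 m; the jump forms here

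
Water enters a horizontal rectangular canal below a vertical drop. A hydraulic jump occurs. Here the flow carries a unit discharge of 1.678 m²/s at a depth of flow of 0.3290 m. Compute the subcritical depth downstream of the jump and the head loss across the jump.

V₁ = q/y₁ = 1.678/0.3290 = 5.100 m/s. Fr₁ = V₁/√(g·y₁) = 5.100/√(9.81×0.3290) = 2.839.
Bélanger equation: y₂/y₁ = ½[√(1 + 8Fr₁²) − 1] = ½[√65.479 − 1] = 3.546.
y₂ = 3.546 × 0.3290 = 1.167 m.
V₂ = q/y₂ = 1.678/1.167 = 1.438 m/s. E₁ = y₁ + V₁²/2g = 1.655 m; E₂ = y₂ + V₂²/2g = 1.272 m. ΔE = E₁ − E₂ = 0.3828 m.

y₂ = 1.167 m; ΔE = 0.3828 m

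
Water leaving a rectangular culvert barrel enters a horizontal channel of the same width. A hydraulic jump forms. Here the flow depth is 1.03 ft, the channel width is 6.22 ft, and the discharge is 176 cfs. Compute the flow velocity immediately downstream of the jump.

V₂ = 4.39 ft/s

q = Q/b = 176/6.22 = 28.3 ft²/s; V₁ = q/y₁ = 27.5 ft/s. Fr₁ = V₁/√(g·y₁) = 4.77.
Sequent-depth ratio: y₂/y₁ = ½[√(1 + 8Fr₁²) − 1] = ½[√183.0 − 1] = 6.26.
y₂ = 6.26 × 1.03 = 6.45 ft.
V₂ = q/y₂ = 28.3/6.45 = 4.39 ft/s.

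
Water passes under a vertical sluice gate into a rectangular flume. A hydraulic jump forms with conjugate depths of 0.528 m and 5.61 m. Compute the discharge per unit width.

q = 9.44 m²/s

For a rectangular channel the momentum equation gives q² = ½·g·y₁·y₂·(y₁ + y₂) = ½×9.81×0.528×5.61×6.14 = 89.2.
q = √89.2 = 9.44 m²/s.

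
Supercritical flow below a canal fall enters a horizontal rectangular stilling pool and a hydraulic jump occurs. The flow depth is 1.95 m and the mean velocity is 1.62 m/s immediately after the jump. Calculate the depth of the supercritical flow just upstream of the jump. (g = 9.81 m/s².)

Fr₂ = V₂/√(g·y₂) = 1.62/√(9.81×1.95) = 0.370.
The Bélanger relation is symmetric: y₁/y₂ = ½[√(1 + 8Fr₂²) − 1] = ½[√2.098 − 1] = 0.224.
y₁ = 0.224 × 1.95 = 0.437 m.

y₁ = 0.437 m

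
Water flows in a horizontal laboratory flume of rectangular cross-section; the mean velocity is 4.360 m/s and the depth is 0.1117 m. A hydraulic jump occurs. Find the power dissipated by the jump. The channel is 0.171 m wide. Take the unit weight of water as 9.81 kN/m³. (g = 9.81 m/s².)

Fr₁ = V₁/√(g·y₁) = 4.360/√(9.81×0.1117) = 4.165.
Conjugate-depth relation: y₂/y₁ = ½[√(1 + 8Fr₁²) − 1] = ½[√139.78 − 1] = 5.412.
y₂ = 5.412 × 0.1117 = 0.6045 m.
q = V₁·y₁ = 4.360 × 0.1117 = 0.4870 m²/s. V₂ = q/y₂ = 0.4870/0.6045 = 0.8057 m/s. E₁ = y₁ + V₁²/2g = 1.081 m; E₂ = y₂ + V₂²/2g = 0.6376 m. ΔE = E₁ − E₂ = 0.4430 m.
Q = q·b = 0.4870 × 0.171 = 0.08328 m³/s. P = γ·Q·ΔE = 9.81 × 0.08328 × 0.4430 = 0.3619 kW.

P = 0.3619 kW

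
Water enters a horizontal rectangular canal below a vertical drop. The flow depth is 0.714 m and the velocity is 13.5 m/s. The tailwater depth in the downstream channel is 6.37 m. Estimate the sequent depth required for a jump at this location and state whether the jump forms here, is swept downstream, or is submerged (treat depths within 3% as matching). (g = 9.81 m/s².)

y₂ = 4.81 m; the jump is submerged

Fr₁ = V₁/√(g·y₁) = 13.5/√(9.81×0.714) = 5.10.
Bélanger equation: y₂/y₁ = ½[√(1 + 8Fr₁²) − 1] = ½[√209.2 − 1] = 6.73.
y₂ = 6.73 × 0.714 = 4.81 m.
Tailwater y_tw = 6.37 m: y_tw > y₂, so the jump is submerged.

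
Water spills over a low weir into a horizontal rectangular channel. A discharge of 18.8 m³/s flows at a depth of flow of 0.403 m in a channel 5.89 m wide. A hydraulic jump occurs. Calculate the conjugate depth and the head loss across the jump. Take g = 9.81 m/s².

q = Q/b = 18.8/5.89 = 3.19 m²/s; V₁ = q/y₁ = 7.92 m/s. Fr₁ = V₁/√(g·y₁) = 3.98.
From the momentum equation for a rectangular channel, y₂/y₁ = ½[√(1 + 8Fr₁²) − 1] = ½[√127.9 − 1] = 5.16.
y₂ = 5.16 × 0.403 = 2.08 m.
Head loss: ΔE = (y₂ − y₁)³/(4y₁y₂) = (2.08 − 0.403)³/(4×0.403×2.08) = 4.70/3.35 = 1.40 m.

y₂ = 2.08 m; ΔE = 1.40 m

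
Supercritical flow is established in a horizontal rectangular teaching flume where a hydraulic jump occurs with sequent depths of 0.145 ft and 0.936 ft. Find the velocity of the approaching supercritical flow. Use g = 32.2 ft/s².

For a rectangular channel the momentum equation gives q² = ½·g·y₁·y₂·(y₁ + y₂) = ½×32.2×0.145×0.936×1.08 = 2.36.
q = √2.36 = 1.54 ft²/s.
V₁ = q/y₁ = 1.54/0.145 = 10.6 ft/s.

V₁ = 10.6 ft/s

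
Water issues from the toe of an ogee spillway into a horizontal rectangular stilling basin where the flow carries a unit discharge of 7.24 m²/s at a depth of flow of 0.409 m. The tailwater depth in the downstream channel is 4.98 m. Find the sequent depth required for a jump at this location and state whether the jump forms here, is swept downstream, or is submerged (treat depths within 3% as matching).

V₁ = q/y₁ = 7.24/0.409 = 17.7 m/s. Fr₁ = V₁/√(g·y₁) = 17.7/√(9.81×0.409) = 8.84.
Sequent-depth ratio: y₂/y₁ = ½[√(1 + 8Fr₁²) − 1] = ½[√625.8 − 1] = 12.0.
y₂ = 12.0 × 0.409 = 4.91 m.
Tailwater y_tw = 4.98 m: y_tw ≈ y₂, so the jump forms here.

y₂ = 4.91 m; the jump forms here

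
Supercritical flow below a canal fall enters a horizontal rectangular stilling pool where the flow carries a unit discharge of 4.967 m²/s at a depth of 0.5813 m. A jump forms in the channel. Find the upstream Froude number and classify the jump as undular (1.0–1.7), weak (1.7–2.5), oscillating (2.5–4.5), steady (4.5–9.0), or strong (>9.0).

Fr₁ = 3.578; oscillating jump

V₁ = q/y₁ = 4.967/0.5813 = 8.545 m/s. Fr₁ = V₁/√(g·y₁) = 8.545/√(9.81×0.5813) = 3.578.
Fr₁ = 3.578 lies in the oscillating range.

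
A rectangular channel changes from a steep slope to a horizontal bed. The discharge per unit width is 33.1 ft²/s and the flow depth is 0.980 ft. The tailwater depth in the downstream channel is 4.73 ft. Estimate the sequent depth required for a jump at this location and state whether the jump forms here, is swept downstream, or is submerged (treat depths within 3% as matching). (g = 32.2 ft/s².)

V₁ = q/y₁ = 33.1/0.980 = 33.8 ft/s. Fr₁ = V₁/√(g·y₁) = 33.8/√(32.2×0.980) = 6.01.
Bélanger equation: y₂/y₁ = ½[√(1 + 8Fr₁²) − 1] = ½[√290.2 − 1] = 8.02.
y₂ = 8.02 × 0.980 = 7.86 ft.
Tailwater y_tw = 4.73 ft: y_tw < y₂, so the jump is swept downstream.

y₂ = 7.86 ft; the jump is swept downstream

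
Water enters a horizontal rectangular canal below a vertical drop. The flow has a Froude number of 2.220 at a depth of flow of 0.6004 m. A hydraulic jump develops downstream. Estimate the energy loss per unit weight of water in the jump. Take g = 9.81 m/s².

Fr₁ = 2.220 (given).
By Bélanger, y₂/y₁ = ½[√(1 + 8Fr₁²) − 1] = ½[√40.427 − 1] = 2.679.
y₂ = 2.679 × 0.6004 = 1.609 m.
Head loss: ΔE = (y₂ − y₁)³/(4y₁y₂) = (1.609 − 0.6004)³/(4×0.6004×1.609) = 1.025/3.863 = 0.2652 m.

ΔE = 0.2652 m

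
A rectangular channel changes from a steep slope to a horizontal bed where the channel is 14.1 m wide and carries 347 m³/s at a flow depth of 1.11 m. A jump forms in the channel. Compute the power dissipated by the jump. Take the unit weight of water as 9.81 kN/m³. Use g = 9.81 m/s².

q = Q/b = 347/14.1 = 24.6 m²/s; V₁ = q/y₁ = 22.2 m/s. Fr₁ = V₁/√(g·y₁) = 6.72.
By Bélanger, y₂/y₁ = ½[√(1 + 8Fr₁²) − 1] = ½[√362.1 − 1] = 9.01.
y₂ = 9.01 × 1.11 = 10.0 m.
Head loss: ΔE = (y₂ − y₁)³/(4y₁y₂) = (10.0 − 1.11)³/(4×1.11×10.0) = 704/44.4 = 15.8 m.
P = γ·Q·ΔE = 9.81 × 347 × 15.8 = 53951 kW.

P = 53951 kW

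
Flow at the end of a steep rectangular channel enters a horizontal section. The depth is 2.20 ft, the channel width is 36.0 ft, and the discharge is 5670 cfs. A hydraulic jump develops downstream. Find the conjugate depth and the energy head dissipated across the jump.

q = Q/b = 5670/36.0 = 158 ft²/s; V₁ = q/y₁ = 71.6 ft/s. Fr₁ = V₁/√(g·y₁) = 8.51.
Sequent-depth ratio: y₂/y₁ = ½[√(1 + 8Fr₁²) − 1] = ½[√579.8 − 1] = 11.5.
y₂ = 11.5 × 2.20 = 25.4 ft.
V₂ = q/y₂ = 158/25.4 = 6.20 ft/s. E₁ = y₁ + V₁²/2g = 81.8 ft; E₂ = y₂ + V₂²/2g = 26.0 ft. ΔE = E₁ − E₂ = 55.8 ft.

y₂ = 25.4 ft; ΔE = 55.8 ft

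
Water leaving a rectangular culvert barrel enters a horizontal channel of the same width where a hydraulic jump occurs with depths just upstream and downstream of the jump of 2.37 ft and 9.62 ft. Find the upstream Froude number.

Fr₁ = 3.20

For a rectangular channel the momentum equation gives q² = ½·g·y₁·y₂·(y₁ + y₂) = ½×32.2×2.37×9.62×12.0 = 4401.
q = √4401 = 66.3 ft²/s.
V₁ = q/y₁ = 28.0 ft/s; Fr₁ = V₁/√(g·y₁) = 3.20.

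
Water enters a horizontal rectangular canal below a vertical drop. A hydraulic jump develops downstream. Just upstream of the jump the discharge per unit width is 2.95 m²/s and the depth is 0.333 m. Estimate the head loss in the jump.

ΔE = 2.09 m

V₁ = q/y₁ = 2.95/0.333 = 8.86 m/s. Fr₁ = V₁/√(g·y₁) = 8.86/√(9.81×0.333) = 4.90.
Bélanger equation: y₂/y₁ = ½[√(1 + 8Fr₁²) − 1] = ½[√193.2 − 1] = 6.45.
y₂ = 6.45 × 0.333 = 2.15 m.
Head loss: ΔE = (y₂ − y₁)³/(4y₁y₂) = (2.15 − 0.333)³/(4×0.333×2.15) = 5.98/2.86 = 2.09 m.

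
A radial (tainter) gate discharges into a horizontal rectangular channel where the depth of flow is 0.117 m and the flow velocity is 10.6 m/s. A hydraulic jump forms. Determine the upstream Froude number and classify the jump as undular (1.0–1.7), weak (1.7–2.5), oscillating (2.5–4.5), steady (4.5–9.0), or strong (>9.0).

Fr₁ = V₁/√(g·y₁) = 10.6/√(9.81×0.117) = 9.89.
Fr₁ = 9.89 lies in the strong range.

Fr₁ = 9.89; strong jump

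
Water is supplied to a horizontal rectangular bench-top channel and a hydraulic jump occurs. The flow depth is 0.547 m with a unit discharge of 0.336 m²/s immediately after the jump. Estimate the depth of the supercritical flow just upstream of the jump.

V₂ = q/y₂ = 0.336/0.547 = 0.614 m/s; Fr₂ = V₂/√(g·y₂) = 0.265.
Applying the sequent-depth relation in reverse, y₁/y₂ = ½[√(1 + 8Fr₂²) − 1] = ½[√1.563 − 1] = 0.125.
y₁ = 0.125 × 0.547 = 0.0684 m.

y₁ = 0.0684 m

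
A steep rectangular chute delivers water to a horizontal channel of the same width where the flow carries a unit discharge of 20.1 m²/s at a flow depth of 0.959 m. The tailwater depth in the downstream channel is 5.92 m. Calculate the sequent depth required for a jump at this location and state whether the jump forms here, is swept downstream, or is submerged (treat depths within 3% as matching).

y₂ = 8.80 m; the jump is swept downstream

V₁ = q/y₁ = 20.1/0.959 = 21.0 m/s. Fr₁ = V₁/√(g·y₁) = 21.0/√(9.81×0.959) = 6.83.
Conjugate-depth relation: y₂/y₁ = ½[√(1 + 8Fr₁²) − 1] = ½[√374.6 − 1] = 9.18.
y₂ = 9.18 × 0.959 = 8.80 m.
Tailwater y_tw = 5.92 m: y_tw < y₂, so the jump is swept downstream.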